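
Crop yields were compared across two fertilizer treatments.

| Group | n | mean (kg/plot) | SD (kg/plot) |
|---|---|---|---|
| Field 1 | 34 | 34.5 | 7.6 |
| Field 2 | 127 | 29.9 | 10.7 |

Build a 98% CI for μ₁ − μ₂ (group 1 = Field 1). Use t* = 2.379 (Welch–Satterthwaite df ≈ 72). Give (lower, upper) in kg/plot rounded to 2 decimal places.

Standard errors of each mean: 7.6/√34 = 1.3034 and 10.7/√127 = 0.9495.
SE(x̄₁ − x̄₂) = √(1.3034² + 0.9495²) = 1.6126 for independent samples with unequal variances.
With t* = 2.379, the margin is 2.379 × 1.6126 = 3.8364.
x̄₁ − x̄₂ = 34.5 − 29.9 = 4.6000; the interval is 4.6000 ± 3.8364 = (0.76, 8.44).

(0.76, 8.44)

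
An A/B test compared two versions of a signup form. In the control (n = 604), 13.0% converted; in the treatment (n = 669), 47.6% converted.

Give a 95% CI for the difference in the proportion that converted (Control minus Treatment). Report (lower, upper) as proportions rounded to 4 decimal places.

(-0.3924, -0.2996)

The two standard errors are √(0.1300×0.8700/604) = 0.01368 and √(0.4760×0.5240/669) = 0.01931.
Because the samples are independent, SE_diff = √(0.01368² + 0.01931²) = 0.02366.
Using z* = 1.960 for 95%, ME = 1.960 × 0.02366 = 0.04637.
p̂₁ − p̂₂ = -0.3460; interval -0.3460 ± 0.04637 gives (-0.3924, -0.2996).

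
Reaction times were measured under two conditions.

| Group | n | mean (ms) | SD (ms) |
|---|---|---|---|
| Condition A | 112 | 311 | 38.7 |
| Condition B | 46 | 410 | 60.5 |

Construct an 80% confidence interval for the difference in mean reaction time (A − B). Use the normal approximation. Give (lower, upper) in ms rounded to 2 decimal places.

SE₁ = s₁/√n₁ = 38.7/√112 = 3.6568; SE₂ = 60.5/√46 = 8.9202.
Independent samples, unequal variances: SE_diff = √(SE₁² + SE₂²) = √(13.37218624 + 79.56996804) = 9.6407.
z* = 1.282, so margin of error = 1.282 × 9.6407 = 12.3594.
Difference in means = 311 − 410 = -99.0000.
-99.0000 ± 12.3594 → (-111.36, -86.64).

(-111.36, -86.64)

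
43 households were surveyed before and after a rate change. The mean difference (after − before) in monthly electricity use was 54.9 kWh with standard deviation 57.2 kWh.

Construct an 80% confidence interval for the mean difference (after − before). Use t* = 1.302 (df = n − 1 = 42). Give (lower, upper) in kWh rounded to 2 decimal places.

This is a matched-pairs design, so SE = s_d/√n = 57.2/√43 = 8.7229.
Margin = 1.302 × 8.7229 = 11.3572; the interval is 54.9 ± 11.3572 = (43.54, 66.26).

(43.54, 66.26)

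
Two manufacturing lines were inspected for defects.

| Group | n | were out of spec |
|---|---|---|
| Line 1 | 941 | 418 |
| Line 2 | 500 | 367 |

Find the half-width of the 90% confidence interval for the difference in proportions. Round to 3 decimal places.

0.042

Sample proportions: 418/941 = 0.4442, 367/500 = 0.7340.
Each SE is √(p̂(1−p̂)/n): √(0.4442·0.5558/941) = 0.01620 and √(0.7340·0.2660/500) = 0.01976.
SE(p̂₁ − p̂₂) = √(SE₁² + SE₂²) = √(0.00026244 + 0.0003904576) = 0.02555, since the two samples are independent.
At 90% confidence z* = 1.645; margin = 1.645 × 0.02555 = 0.04203.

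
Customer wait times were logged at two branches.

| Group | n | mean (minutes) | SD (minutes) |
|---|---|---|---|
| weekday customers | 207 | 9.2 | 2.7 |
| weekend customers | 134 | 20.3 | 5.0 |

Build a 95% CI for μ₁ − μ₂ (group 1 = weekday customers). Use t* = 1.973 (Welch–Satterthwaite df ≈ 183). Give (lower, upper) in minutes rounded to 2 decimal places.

Per-group SEs: s₁/√n₁ = 2.7/√207 = 0.1877, s₂/√n₂ = 5.0/√134 = 0.4319.
Unpooled SE of the difference: √(0.03523129 + 0.18653761) = 0.4709.
Margin of error = t* · SE = 1.973 × 0.4709 = 0.9291.
x̄₁ − x̄₂ = 9.2 − 20.3 = -11.1000.
CI: -11.1000 ± 0.9291 = (-12.03, -10.17).

(-12.03, -10.17)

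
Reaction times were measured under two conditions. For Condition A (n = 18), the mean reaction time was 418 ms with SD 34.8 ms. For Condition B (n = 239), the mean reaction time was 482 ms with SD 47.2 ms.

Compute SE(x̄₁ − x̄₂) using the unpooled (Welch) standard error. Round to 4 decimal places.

Standard errors of each mean: 34.8/√18 = 8.2024 and 47.2/√239 = 3.0531.
SE(x̄₁ − x̄₂) = √(8.2024² + 3.0531²) = 8.7522 for independent samples with unequal variances.

8.7522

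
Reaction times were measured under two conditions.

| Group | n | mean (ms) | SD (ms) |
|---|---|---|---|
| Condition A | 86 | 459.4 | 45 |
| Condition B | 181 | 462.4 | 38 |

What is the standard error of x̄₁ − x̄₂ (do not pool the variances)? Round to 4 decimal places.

5.6147

Standard errors of each mean: 45/√86 = 4.8525 and 38/√181 = 2.8245.
SE(x̄₁ − x̄₂) = √(4.8525² + 2.8245²) = 5.6147 for independent samples with unequal variances.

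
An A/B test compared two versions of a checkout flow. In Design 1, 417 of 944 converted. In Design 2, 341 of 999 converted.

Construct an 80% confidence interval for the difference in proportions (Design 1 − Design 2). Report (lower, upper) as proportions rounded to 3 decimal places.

(0.072, 0.129)

First, p̂₁ = 417/944 = 0.4417; p̂₂ = 341/999 = 0.3413.
The two standard errors are √(0.4417×0.5583/944) = 0.01616 and √(0.3413×0.6587/999) = 0.01500.
Because the samples are independent, SE_diff = √(0.01616² + 0.01500²) = 0.02205.
Using z* = 1.282 for 80%, ME = 1.282 × 0.02205 = 0.02827.
p̂₁ − p̂₂ = 0.1004; interval 0.1004 ± 0.02827 gives (0.072, 0.129).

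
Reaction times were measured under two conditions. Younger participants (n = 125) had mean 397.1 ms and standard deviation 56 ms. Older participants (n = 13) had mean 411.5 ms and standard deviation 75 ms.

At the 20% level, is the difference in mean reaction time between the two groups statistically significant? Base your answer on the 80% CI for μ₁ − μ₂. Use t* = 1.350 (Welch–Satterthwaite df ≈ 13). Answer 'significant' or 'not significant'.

not significant

Per-group SEs: s₁/√n₁ = 56/√125 = 5.0088, s₂/√n₂ = 75/√13 = 20.8013.
Unpooled SE of the difference: √(25.08807744 + 432.69408169) = 21.3958.
Margin of error = t* · SE = 1.350 × 21.3958 = 28.8843.
x̄₁ − x̄₂ = 397.1 − 411.5 = -14.4000.
CI: -14.4000 ± 28.8843 = (-43.2843, 14.4843).
The interval (-43.2843, 14.4843) contains 0, so the difference is not significant.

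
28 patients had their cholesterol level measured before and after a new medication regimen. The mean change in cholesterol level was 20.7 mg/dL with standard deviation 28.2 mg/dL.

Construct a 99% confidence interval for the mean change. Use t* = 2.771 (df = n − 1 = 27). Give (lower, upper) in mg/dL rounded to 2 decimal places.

(5.93, 35.47)

Paired design: SE = s_d/√n = 28.2/√28 = 5.3293.
t* = 2.771; margin of error = 2.771 × 5.3293 = 14.7675.
20.7 ± 14.7675 → (5.93, 35.47).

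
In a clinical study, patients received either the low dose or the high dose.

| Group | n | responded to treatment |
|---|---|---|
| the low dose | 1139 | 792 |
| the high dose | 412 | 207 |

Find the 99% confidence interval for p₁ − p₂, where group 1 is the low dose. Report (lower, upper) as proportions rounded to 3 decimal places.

(0.120, 0.265)

p̂₁ = 792/1139 = 0.6953 and p̂₂ = 207/412 = 0.5024.
SE₁ = √(p̂₁(1−p̂₁)/n₁) = √(0.6953·0.3047/1139) = 0.01364; SE₂ = √(0.5024·0.4976/412) = 0.02463.
Independent samples: SE of the difference = √(SE₁² + SE₂²) = √(0.0001860496 + 0.0006066369) = 0.02815.
z* for 99% confidence is 2.576, so the margin of error is 2.576 × 0.02815 = 0.07251.
Point estimate p̂₁ − p̂₂ = 0.6953 − 0.5024 = 0.1929.
0.1929 ± 0.07251 → (0.120, 0.265).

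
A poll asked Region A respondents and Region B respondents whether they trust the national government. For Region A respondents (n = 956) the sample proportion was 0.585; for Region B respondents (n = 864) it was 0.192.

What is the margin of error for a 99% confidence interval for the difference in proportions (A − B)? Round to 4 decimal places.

Each SE is √(p̂(1−p̂)/n): √(0.5850·0.4150/956) = 0.01594 and √(0.1920·0.8080/864) = 0.01340.
SE(p̂₁ − p̂₂) = √(SE₁² + SE₂²) = √(0.0002540836 + 0.00017956) = 0.02082, since the two samples are independent.
At 99% confidence z* = 2.576; margin = 2.576 × 0.02082 = 0.05363.

0.0536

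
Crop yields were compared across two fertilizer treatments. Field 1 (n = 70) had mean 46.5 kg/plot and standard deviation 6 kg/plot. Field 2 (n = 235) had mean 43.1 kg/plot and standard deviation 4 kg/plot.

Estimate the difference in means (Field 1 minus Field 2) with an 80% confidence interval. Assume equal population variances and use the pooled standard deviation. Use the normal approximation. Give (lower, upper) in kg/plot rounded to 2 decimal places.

(2.61, 4.19)

Pooled variance s_p² = [69·6² + 234·4²] / (70+235−2) = 20.5545, so s_p = 4.5337.
SE_diff = s_p·√(1/n₁ + 1/n₂) = 4.5337·√(1/70 + 1/235) = 0.6173.
z* = 1.282; margin = 1.282 × 0.6173 = 0.7914.
Difference = 46.5 − 43.1 = 3.4000.
3.4000 ± 0.7914 → (2.61, 4.19).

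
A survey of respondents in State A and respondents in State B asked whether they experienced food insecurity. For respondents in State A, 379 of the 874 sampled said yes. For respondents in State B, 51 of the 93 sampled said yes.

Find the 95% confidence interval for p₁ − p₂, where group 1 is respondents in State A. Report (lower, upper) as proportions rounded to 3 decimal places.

(-0.221, -0.008)

Sample proportions: 379/874 = 0.4336, 51/93 = 0.5484.
Each SE is √(p̂(1−p̂)/n): √(0.4336·0.5664/874) = 0.01676 and √(0.5484·0.4516/93) = 0.05160.
SE(p̂₁ − p̂₂) = √(SE₁² + SE₂²) = √(0.0002808976 + 0.00266256) = 0.05425, since the two samples are independent.
At 95% confidence z* = 1.960; margin = 1.960 × 0.05425 = 0.10633.
The difference is 0.4336 − 0.5484 = -0.1148, so the interval is -0.1148 ± 0.10633 = (-0.221, -0.008).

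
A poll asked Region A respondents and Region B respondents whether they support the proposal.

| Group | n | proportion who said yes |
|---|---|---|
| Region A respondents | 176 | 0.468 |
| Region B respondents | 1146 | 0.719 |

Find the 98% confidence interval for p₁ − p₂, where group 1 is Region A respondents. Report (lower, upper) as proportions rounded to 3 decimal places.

(-0.344, -0.158)

SE₁ = √(p̂₁(1−p̂₁)/n₁) = √(0.4680·0.5320/176) = 0.03761; SE₂ = √(0.7190·0.2810/1146) = 0.01328.
Independent samples: SE of the difference = √(SE₁² + SE₂²) = √(0.0014145121 + 0.0001763584) = 0.03989.
z* for 98% confidence is 2.326, so the margin of error is 2.326 × 0.03989 = 0.09278.
Point estimate p̂₁ − p̂₂ = 0.4680 − 0.7190 = -0.2510.
-0.2510 ± 0.09278 → (-0.344, -0.158).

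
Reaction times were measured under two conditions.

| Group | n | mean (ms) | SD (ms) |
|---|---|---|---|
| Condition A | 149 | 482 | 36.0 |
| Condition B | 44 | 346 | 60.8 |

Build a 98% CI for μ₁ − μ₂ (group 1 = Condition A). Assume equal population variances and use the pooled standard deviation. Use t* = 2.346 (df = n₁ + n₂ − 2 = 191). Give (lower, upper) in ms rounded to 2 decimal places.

s_p = √[((n₁−1)s₁² + (n₂−1)s₂²)/(n₁+n₂−2)] = √[(148·36.0² + 43·60.8²)/191] = 42.8539.
SE = 42.8539·√(1/149 + 1/44) = 7.3527.
With t* = 2.346, margin = 2.346 × 7.3527 = 17.2494.
x̄₁ − x̄₂ = 482 − 346 = 136.0000; interval 136.0000 ± 17.2494 = (118.75, 153.25).

(118.75, 153.25)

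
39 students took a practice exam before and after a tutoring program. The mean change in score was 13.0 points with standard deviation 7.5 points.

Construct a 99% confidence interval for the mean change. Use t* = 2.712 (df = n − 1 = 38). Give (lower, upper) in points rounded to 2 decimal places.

(9.74, 16.26)

Paired design: SE = s_d/√n = 7.5/√39 = 1.2010.
t* = 2.712; margin of error = 2.712 × 1.2010 = 3.2571.
13.0 ± 3.2571 → (9.74, 16.26).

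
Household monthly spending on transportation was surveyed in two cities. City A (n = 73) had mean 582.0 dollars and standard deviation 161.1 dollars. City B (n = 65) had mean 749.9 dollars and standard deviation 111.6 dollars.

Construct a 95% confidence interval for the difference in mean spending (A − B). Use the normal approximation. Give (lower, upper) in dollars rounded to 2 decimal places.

(-213.75, -122.05)

Per-group SEs: s₁/√n₁ = 161.1/√73 = 18.8553, s₂/√n₂ = 111.6/√65 = 13.8423.
Unpooled SE of the difference: √(355.52233809 + 191.60926929) = 23.3908.
Margin of error = z* · SE = 1.960 × 23.3908 = 45.8460.
x̄₁ − x̄₂ = 582.0 − 749.9 = -167.9000.
CI: -167.9000 ± 45.8460 = (-213.75, -122.05).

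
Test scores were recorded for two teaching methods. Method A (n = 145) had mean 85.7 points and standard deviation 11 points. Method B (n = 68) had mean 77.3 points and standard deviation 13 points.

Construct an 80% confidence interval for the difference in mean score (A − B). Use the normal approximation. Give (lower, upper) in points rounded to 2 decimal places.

SE₁ = s₁/√n₁ = 11/√145 = 0.9135; SE₂ = 13/√68 = 1.5765.
Independent samples, unequal variances: SE_diff = √(SE₁² + SE₂²) = √(0.83448225 + 2.48535225) = 1.8220.
z* = 1.282, so margin of error = 1.282 × 1.8220 = 2.3358.
Difference in means = 85.7 − 77.3 = 8.4000.
8.4000 ± 2.3358 → (6.06, 10.74).

(6.06, 10.74)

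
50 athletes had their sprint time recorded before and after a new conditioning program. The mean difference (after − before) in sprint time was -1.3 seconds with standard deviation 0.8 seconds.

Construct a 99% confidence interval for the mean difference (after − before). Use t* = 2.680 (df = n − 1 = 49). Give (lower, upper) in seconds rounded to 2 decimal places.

(-1.60, -1.00)

This is a matched-pairs design, so SE = s_d/√n = 0.8/√50 = 0.1131.
Margin = 2.680 × 0.1131 = 0.3031; the interval is -1.3 ± 0.3031 = (-1.60, -1.00).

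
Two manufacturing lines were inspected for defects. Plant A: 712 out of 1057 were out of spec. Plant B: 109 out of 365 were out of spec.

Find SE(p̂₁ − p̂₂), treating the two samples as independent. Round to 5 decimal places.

0.02796

p̂₁ = 712/1057 = 0.6736 and p̂₂ = 109/365 = 0.2986.
SE₁ = √(p̂₁(1−p̂₁)/n₁) = √(0.6736·0.3264/1057) = 0.01442; SE₂ = √(0.2986·0.7014/365) = 0.02395.
Independent samples: SE of the difference = √(SE₁² + SE₂²) = √(0.0002079364 + 0.0005736025) = 0.02796.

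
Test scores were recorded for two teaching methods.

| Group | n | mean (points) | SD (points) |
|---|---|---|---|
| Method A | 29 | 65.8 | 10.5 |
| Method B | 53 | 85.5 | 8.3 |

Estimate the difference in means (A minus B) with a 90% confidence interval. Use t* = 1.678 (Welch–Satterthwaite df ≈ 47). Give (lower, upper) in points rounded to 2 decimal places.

(-23.49, -15.91)

SE₁ = s₁/√n₁ = 10.5/√29 = 1.9498; SE₂ = 8.3/√53 = 1.1401.
Independent samples, unequal variances: SE_diff = √(SE₁² + SE₂²) = √(3.80172004 + 1.29982801) = 2.2587.
t* = 1.678, so margin of error = 1.678 × 2.2587 = 3.7901.
Difference in means = 65.8 − 85.5 = -19.7000.
-19.7000 ± 3.7901 → (-23.49, -15.91).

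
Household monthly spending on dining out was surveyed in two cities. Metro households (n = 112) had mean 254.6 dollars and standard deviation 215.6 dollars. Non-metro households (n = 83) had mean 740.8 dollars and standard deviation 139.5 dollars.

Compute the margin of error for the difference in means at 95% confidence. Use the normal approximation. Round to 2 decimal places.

Per-group SEs: s₁/√n₁ = 215.6/√112 = 20.3723, s₂/√n₂ = 139.5/√83 = 15.3121.
Unpooled SE of the difference: √(415.03060729 + 234.46040641) = 25.4851.
Margin of error = z* · SE = 1.960 × 25.4851 = 49.9508.

49.95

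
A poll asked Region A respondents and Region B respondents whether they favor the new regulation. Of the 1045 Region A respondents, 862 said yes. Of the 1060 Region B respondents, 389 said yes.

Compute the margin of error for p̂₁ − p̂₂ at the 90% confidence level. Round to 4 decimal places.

0.0311

Sample proportions: 862/1045 = 0.8249, 389/1060 = 0.3670.
Each SE is √(p̂(1−p̂)/n): √(0.8249·0.1751/1045) = 0.01176 and √(0.3670·0.6330/1060) = 0.01480.
SE(p̂₁ − p̂₂) = √(SE₁² + SE₂²) = √(0.0001382976 + 0.00021904) = 0.01890, since the two samples are independent.
At 90% confidence z* = 1.645; margin = 1.645 × 0.01890 = 0.03109.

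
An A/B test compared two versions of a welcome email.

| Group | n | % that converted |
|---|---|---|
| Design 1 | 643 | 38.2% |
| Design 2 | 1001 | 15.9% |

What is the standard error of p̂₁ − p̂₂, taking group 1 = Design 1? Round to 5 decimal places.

The two standard errors are √(0.3820×0.6180/643) = 0.01916 and √(0.1590×0.8410/1001) = 0.01156.
Because the samples are independent, SE_diff = √(0.01916² + 0.01156²) = 0.02238.

0.02238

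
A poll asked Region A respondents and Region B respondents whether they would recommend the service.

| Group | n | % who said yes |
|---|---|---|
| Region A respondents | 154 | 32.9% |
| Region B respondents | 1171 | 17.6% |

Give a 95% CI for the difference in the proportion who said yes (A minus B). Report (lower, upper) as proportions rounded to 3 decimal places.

(0.076, 0.230)

The two standard errors are √(0.3290×0.6710/154) = 0.03786 and √(0.1760×0.8240/1171) = 0.01113.
Because the samples are independent, SE_diff = √(0.03786² + 0.01113²) = 0.03946.
Using z* = 1.960 for 95%, ME = 1.960 × 0.03946 = 0.07734.
p̂₁ − p̂₂ = 0.1530; interval 0.1530 ± 0.07734 gives (0.076, 0.230).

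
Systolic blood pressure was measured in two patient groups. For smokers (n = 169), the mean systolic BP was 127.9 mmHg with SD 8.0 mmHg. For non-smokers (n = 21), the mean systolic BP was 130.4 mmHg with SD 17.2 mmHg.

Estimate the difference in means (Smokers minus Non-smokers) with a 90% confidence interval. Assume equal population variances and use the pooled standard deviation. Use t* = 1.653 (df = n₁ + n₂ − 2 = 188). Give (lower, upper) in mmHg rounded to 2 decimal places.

s_p = √[((n₁−1)s₁² + (n₂−1)s₂²)/(n₁+n₂−2)] = √[(168·8.0² + 20·17.2²)/188] = 9.4161.
SE = 9.4161·√(1/169 + 1/21) = 2.1787.
With t* = 1.653, margin = 1.653 × 2.1787 = 3.6014.
x̄₁ − x̄₂ = 127.9 − 130.4 = -2.5000; interval -2.5000 ± 3.6014 = (-6.10, 1.10).

(-6.10, 1.10)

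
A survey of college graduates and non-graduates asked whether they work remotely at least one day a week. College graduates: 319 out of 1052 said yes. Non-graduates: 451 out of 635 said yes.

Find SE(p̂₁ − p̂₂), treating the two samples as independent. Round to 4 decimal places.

First, p̂₁ = 319/1052 = 0.3032; p̂₂ = 451/635 = 0.7102.
The two standard errors are √(0.3032×0.6968/1052) = 0.01417 and √(0.7102×0.2898/635) = 0.01800.
Because the samples are independent, SE_diff = √(0.01417² + 0.01800²) = 0.02291.

0.0229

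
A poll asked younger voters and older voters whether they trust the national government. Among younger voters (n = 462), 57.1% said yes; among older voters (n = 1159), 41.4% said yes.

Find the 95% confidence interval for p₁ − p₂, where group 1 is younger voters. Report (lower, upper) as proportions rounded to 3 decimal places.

(0.104, 0.210)

SE₁ = √(p̂₁(1−p̂₁)/n₁) = √(0.5710·0.4290/462) = 0.02303; SE₂ = √(0.4140·0.5860/1159) = 0.01447.
Independent samples: SE of the difference = √(SE₁² + SE₂²) = √(0.0005303809 + 0.0002093809) = 0.02720.
z* for 95% confidence is 1.960, so the margin of error is 1.960 × 0.02720 = 0.05331.
Point estimate p̂₁ − p̂₂ = 0.5710 − 0.4140 = 0.1570.
0.1570 ± 0.05331 → (0.104, 0.210).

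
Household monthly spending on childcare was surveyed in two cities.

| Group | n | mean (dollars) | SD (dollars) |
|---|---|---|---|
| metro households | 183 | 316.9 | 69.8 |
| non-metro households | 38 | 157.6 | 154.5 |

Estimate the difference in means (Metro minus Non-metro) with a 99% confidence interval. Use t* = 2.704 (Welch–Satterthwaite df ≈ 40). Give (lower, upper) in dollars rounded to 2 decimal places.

(90.11, 228.49)

SE₁ = s₁/√n₁ = 69.8/√183 = 5.1598; SE₂ = 154.5/√38 = 25.0632.
Independent samples, unequal variances: SE_diff = √(SE₁² + SE₂²) = √(26.62353604 + 628.16399424) = 25.5888.
t* = 2.704, so margin of error = 2.704 × 25.5888 = 69.1921.
Difference in means = 316.9 − 157.6 = 159.3000.
159.3000 ± 69.1921 → (90.11, 228.49).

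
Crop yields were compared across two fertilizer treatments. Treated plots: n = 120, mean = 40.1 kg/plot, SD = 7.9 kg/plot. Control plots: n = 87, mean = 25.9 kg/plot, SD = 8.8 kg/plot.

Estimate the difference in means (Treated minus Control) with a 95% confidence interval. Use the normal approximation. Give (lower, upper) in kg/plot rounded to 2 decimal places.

SE₁ = s₁/√n₁ = 7.9/√120 = 0.7212; SE₂ = 8.8/√87 = 0.9435.
Independent samples, unequal variances: SE_diff = √(SE₁² + SE₂²) = √(0.52012944 + 0.89019225) = 1.1876.
z* = 1.960, so margin of error = 1.960 × 1.1876 = 2.3277.
Difference in means = 40.1 − 25.9 = 14.2000.
14.2000 ± 2.3277 → (11.87, 16.53).

(11.87, 16.53)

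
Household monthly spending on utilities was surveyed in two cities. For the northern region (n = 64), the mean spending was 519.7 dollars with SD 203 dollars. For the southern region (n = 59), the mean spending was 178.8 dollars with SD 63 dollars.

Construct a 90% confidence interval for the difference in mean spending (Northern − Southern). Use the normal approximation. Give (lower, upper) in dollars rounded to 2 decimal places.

(297.03, 384.77)

Standard errors of each mean: 203/√64 = 25.3750 and 63/√59 = 8.2019.
SE(x̄₁ − x̄₂) = √(25.3750² + 8.2019²) = 26.6676 for independent samples with unequal variances.
With z* = 1.645, the margin is 1.645 × 26.6676 = 43.8682.
x̄₁ − x̄₂ = 519.7 − 178.8 = 340.9000; the interval is 340.9000 ± 43.8682 = (297.03, 384.77).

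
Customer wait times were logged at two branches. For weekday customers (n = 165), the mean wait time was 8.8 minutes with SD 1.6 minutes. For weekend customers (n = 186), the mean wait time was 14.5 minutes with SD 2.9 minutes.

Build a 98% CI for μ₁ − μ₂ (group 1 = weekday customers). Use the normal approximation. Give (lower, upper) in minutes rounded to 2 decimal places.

(-6.27, -5.13)

SE₁ = s₁/√n₁ = 1.6/√165 = 0.1246; SE₂ = 2.9/√186 = 0.2126.
Independent samples, unequal variances: SE_diff = √(SE₁² + SE₂²) = √(0.01552516 + 0.04519876) = 0.2464.
z* = 2.326, so margin of error = 2.326 × 0.2464 = 0.5731.
Difference in means = 8.8 − 14.5 = -5.7000.
-5.7000 ± 0.5731 → (-6.27, -5.13).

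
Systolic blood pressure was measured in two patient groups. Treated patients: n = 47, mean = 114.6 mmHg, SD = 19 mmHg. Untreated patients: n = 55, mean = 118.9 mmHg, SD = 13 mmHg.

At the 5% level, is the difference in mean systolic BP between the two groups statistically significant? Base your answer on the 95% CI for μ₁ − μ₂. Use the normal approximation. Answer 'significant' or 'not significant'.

not significant

SE₁ = s₁/√n₁ = 19/√47 = 2.7714; SE₂ = 13/√55 = 1.7529.
Independent samples, unequal variances: SE_diff = √(SE₁² + SE₂²) = √(7.68065796 + 3.07265841) = 3.2792.
z* = 1.960, so margin of error = 1.960 × 3.2792 = 6.4272.
Difference in means = 114.6 − 118.9 = -4.3000.
-4.3000 ± 6.4272 → (-10.7272, 2.1272).
The interval (-10.7272, 2.1272) contains 0, so the difference is not significant.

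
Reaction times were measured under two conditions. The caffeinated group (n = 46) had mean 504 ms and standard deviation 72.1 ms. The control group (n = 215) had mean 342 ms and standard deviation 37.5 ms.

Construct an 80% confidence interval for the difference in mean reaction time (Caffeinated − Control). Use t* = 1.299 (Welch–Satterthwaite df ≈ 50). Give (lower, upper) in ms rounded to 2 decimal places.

Standard errors of each mean: 72.1/√46 = 10.6306 and 37.5/√215 = 2.5575.
SE(x̄₁ − x̄₂) = √(10.6306² + 2.5575²) = 10.9339 for independent samples with unequal variances.
With t* = 1.299, the margin is 1.299 × 10.9339 = 14.2031.
x̄₁ − x̄₂ = 504 − 342 = 162.0000; the interval is 162.0000 ± 14.2031 = (147.80, 176.20).

(147.80, 176.20)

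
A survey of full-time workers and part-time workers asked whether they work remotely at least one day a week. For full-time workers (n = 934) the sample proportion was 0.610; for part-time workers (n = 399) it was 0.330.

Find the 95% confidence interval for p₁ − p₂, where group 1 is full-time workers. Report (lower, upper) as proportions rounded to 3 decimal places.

(0.224, 0.336)

The two standard errors are √(0.6100×0.3900/934) = 0.01596 and √(0.3300×0.6700/399) = 0.02354.
Because the samples are independent, SE_diff = √(0.01596² + 0.02354²) = 0.02844.
Using z* = 1.960 for 95%, ME = 1.960 × 0.02844 = 0.05574.
p̂₁ − p̂₂ = 0.2800; interval 0.2800 ± 0.05574 gives (0.224, 0.336).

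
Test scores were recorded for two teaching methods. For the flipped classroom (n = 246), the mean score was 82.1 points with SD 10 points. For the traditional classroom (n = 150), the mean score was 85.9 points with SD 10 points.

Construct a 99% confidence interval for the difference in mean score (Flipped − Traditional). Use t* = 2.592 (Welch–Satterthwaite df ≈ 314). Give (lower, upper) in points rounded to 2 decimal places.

(-6.49, -1.11)

SE₁ = s₁/√n₁ = 10/√246 = 0.6376; SE₂ = 10/√150 = 0.8165.
Independent samples, unequal variances: SE_diff = √(SE₁² + SE₂²) = √(0.40653376 + 0.66667225) = 1.0360.
t* = 2.592, so margin of error = 2.592 × 1.0360 = 2.6853.
Difference in means = 82.1 − 85.9 = -3.8000.
-3.8000 ± 2.6853 → (-6.49, -1.11).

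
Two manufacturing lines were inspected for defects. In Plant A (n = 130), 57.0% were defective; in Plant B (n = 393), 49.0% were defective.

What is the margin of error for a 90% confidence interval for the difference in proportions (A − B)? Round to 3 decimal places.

SE₁ = √(p̂₁(1−p̂₁)/n₁) = √(0.5700·0.4300/130) = 0.04342; SE₂ = √(0.4900·0.5100/393) = 0.02522.
Independent samples: SE of the difference = √(SE₁² + SE₂²) = √(0.0018852964 + 0.0006360484) = 0.05021.
z* for 90% confidence is 1.645, so the margin of error is 1.645 × 0.05021 = 0.08260.

0.083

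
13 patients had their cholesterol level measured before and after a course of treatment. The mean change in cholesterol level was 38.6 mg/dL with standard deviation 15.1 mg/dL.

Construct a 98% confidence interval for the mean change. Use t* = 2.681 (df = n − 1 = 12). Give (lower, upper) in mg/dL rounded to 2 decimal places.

(27.37, 49.83)

Paired design: SE = s_d/√n = 15.1/√13 = 4.1880.
t* = 2.681; margin of error = 2.681 × 4.1880 = 11.2280.
38.6 ± 11.2280 → (27.37, 49.83).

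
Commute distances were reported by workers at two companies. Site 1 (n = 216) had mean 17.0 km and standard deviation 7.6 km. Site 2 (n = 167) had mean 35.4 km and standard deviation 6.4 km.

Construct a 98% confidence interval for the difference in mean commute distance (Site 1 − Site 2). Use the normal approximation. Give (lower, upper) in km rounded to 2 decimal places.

(-20.07, -16.73)

Per-group SEs: s₁/√n₁ = 7.6/√216 = 0.5171, s₂/√n₂ = 6.4/√167 = 0.4952.
Unpooled SE of the difference: √(0.26739241 + 0.24522304) = 0.7160.
Margin of error = z* · SE = 2.326 × 0.7160 = 1.6654.
x̄₁ − x̄₂ = 17.0 − 35.4 = -18.4000.
CI: -18.4000 ± 1.6654 = (-20.07, -16.73).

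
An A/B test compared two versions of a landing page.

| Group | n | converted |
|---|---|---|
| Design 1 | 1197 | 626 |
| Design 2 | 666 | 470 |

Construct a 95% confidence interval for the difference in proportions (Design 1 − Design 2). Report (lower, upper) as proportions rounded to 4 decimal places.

Sample proportions: 626/1197 = 0.5230, 470/666 = 0.7057.
Each SE is √(p̂(1−p̂)/n): √(0.5230·0.4770/1197) = 0.01444 and √(0.7057·0.2943/666) = 0.01766.
SE(p̂₁ − p̂₂) = √(SE₁² + SE₂²) = √(0.0002085136 + 0.0003118756) = 0.02281, since the two samples are independent.
At 95% confidence z* = 1.960; margin = 1.960 × 0.02281 = 0.04471.
The difference is 0.5230 − 0.7057 = -0.1827, so the interval is -0.1827 ± 0.04471 = (-0.2274, -0.1380).

(-0.2274, -0.1380)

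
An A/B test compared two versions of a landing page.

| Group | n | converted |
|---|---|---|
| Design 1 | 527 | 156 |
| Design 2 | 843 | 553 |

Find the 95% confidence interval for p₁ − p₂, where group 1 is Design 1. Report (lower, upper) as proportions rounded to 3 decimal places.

First, p̂₁ = 156/527 = 0.2960; p̂₂ = 553/843 = 0.6560.
The two standard errors are √(0.2960×0.7040/527) = 0.01989 and √(0.6560×0.3440/843) = 0.01636.
Because the samples are independent, SE_diff = √(0.01989² + 0.01636²) = 0.02575.
Using z* = 1.960 for 95%, ME = 1.960 × 0.02575 = 0.05047.
p̂₁ − p̂₂ = -0.3600; interval -0.3600 ± 0.05047 gives (-0.410, -0.310).

(-0.410, -0.310)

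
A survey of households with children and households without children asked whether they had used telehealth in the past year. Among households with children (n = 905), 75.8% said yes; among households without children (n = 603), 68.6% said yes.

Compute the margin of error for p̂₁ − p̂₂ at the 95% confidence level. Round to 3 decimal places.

0.046

SE₁ = √(p̂₁(1−p̂₁)/n₁) = √(0.7580·0.2420/905) = 0.01424; SE₂ = √(0.6860·0.3140/603) = 0.01890.
Independent samples: SE of the difference = √(SE₁² + SE₂²) = √(0.0002027776 + 0.00035721) = 0.02366.
z* for 95% confidence is 1.960, so the margin of error is 1.960 × 0.02366 = 0.04637.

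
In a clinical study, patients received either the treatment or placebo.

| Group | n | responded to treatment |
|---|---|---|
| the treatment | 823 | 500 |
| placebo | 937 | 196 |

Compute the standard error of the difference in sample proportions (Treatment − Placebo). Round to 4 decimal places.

Sample proportions: 500/823 = 0.6075, 196/937 = 0.2092.
Each SE is √(p̂(1−p̂)/n): √(0.6075·0.3925/823) = 0.01702 and √(0.2092·0.7908/937) = 0.01329.
SE(p̂₁ − p̂₂) = √(SE₁² + SE₂²) = √(0.0002896804 + 0.0001766241) = 0.02159, since the two samples are independent.

0.0216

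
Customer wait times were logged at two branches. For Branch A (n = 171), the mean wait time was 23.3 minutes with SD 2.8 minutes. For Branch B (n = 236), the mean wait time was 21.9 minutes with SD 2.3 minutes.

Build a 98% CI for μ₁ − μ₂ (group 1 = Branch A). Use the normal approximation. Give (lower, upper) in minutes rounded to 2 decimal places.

Standard errors of each mean: 2.8/√171 = 0.2141 and 2.3/√236 = 0.1497.
SE(x̄₁ − x̄₂) = √(0.2141² + 0.1497²) = 0.2612 for independent samples with unequal variances.
With z* = 2.326, the margin is 2.326 × 0.2612 = 0.6076.
x̄₁ − x̄₂ = 23.3 − 21.9 = 1.4000; the interval is 1.4000 ± 0.6076 = (0.79, 2.01).

(0.79, 2.01)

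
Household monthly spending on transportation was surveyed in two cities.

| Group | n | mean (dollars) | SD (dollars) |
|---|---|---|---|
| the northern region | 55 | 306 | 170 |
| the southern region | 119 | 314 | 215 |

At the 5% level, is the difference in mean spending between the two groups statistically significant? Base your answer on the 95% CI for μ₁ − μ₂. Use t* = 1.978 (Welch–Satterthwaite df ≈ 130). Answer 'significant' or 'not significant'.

Per-group SEs: s₁/√n₁ = 170/√55 = 22.9228, s₂/√n₂ = 215/√119 = 19.7090.
Unpooled SE of the difference: √(525.45475984 + 388.444681) = 30.2308.
Margin of error = t* · SE = 1.978 × 30.2308 = 59.7965.
x̄₁ − x̄₂ = 306 − 314 = -8.0000.
CI: -8.0000 ± 59.7965 = (-67.7965, 51.7965).
The interval (-67.7965, 51.7965) contains 0, so the difference is not significant.

not significant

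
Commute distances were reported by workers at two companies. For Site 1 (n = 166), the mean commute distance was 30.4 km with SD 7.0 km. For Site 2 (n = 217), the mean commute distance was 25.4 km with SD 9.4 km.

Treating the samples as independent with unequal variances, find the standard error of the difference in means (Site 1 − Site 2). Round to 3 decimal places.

0.838

SE₁ = s₁/√n₁ = 7.0/√166 = 0.5433; SE₂ = 9.4/√217 = 0.6381.
Independent samples, unequal variances: SE_diff = √(SE₁² + SE₂²) = √(0.29517489 + 0.40717161) = 0.8381.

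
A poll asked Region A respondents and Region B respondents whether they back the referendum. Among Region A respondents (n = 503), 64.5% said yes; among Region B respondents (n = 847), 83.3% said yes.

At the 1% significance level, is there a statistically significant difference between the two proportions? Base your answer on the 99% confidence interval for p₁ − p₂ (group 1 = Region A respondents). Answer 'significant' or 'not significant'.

significant

SE₁ = √(p̂₁(1−p̂₁)/n₁) = √(0.6450·0.3550/503) = 0.02134; SE₂ = √(0.8330·0.1670/847) = 0.01282.
Independent samples: SE of the difference = √(SE₁² + SE₂²) = √(0.0004553956 + 0.0001643524) = 0.02489.
z* for 99% confidence is 2.576, so the margin of error is 2.576 × 0.02489 = 0.06412.
Point estimate p̂₁ − p̂₂ = 0.6450 − 0.8330 = -0.1880.
-0.1880 ± 0.06412 → (-0.25212, -0.12388).
The interval (-0.25212, -0.12388) does not contain 0, so the difference is significant.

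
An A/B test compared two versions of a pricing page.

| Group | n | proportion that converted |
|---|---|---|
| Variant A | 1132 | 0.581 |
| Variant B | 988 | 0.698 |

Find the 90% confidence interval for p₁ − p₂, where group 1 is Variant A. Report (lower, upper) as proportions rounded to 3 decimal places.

The two standard errors are √(0.5810×0.4190/1132) = 0.01466 and √(0.6980×0.3020/988) = 0.01461.
Because the samples are independent, SE_diff = √(0.01466² + 0.01461²) = 0.02070.
Using z* = 1.645 for 90%, ME = 1.645 × 0.02070 = 0.03405.
p̂₁ − p̂₂ = -0.1170; interval -0.1170 ± 0.03405 gives (-0.151, -0.083).

(-0.151, -0.083)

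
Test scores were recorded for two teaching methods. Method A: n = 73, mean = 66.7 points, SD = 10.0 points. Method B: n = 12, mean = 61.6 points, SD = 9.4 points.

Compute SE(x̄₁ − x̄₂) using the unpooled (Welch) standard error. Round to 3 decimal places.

2.955

SE₁ = s₁/√n₁ = 10.0/√73 = 1.1704; SE₂ = 9.4/√12 = 2.7135.
Independent samples, unequal variances: SE_diff = √(SE₁² + SE₂²) = √(1.36983616 + 7.36308225) = 2.9552.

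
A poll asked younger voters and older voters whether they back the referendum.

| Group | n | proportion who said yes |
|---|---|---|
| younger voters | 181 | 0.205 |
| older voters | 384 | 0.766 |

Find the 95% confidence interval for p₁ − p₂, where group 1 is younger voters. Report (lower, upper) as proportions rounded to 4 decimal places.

(-0.6335, -0.4885)

Each SE is √(p̂(1−p̂)/n): √(0.2050·0.7950/181) = 0.03001 and √(0.7660·0.2340/384) = 0.02161.
SE(p̂₁ − p̂₂) = √(SE₁² + SE₂²) = √(0.0009006001 + 0.0004669921) = 0.03698, since the two samples are independent.
At 95% confidence z* = 1.960; margin = 1.960 × 0.03698 = 0.07248.
The difference is 0.2050 − 0.7660 = -0.5610, so the interval is -0.5610 ± 0.07248 = (-0.6335, -0.4885).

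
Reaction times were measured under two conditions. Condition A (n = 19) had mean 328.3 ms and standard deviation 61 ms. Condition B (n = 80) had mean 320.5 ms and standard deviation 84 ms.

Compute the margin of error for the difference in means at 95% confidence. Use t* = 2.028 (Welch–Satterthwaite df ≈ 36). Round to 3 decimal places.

34.179

SE₁ = s₁/√n₁ = 61/√19 = 13.9944; SE₂ = 84/√80 = 9.3915.
Independent samples, unequal variances: SE_diff = √(SE₁² + SE₂²) = √(195.84323136 + 88.20027225) = 16.8536.
t* = 2.028, so margin of error = 2.028 × 16.8536 = 34.1791.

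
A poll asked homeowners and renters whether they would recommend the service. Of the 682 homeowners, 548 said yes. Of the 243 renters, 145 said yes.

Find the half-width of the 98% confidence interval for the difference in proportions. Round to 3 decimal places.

First, p̂₁ = 548/682 = 0.8035; p̂₂ = 145/243 = 0.5967.
The two standard errors are √(0.8035×0.1965/682) = 0.01522 and √(0.5967×0.4033/243) = 0.03147.
Because the samples are independent, SE_diff = √(0.01522² + 0.03147²) = 0.03496.
Using z* = 2.326 for 98%, ME = 2.326 × 0.03496 = 0.08132.

0.081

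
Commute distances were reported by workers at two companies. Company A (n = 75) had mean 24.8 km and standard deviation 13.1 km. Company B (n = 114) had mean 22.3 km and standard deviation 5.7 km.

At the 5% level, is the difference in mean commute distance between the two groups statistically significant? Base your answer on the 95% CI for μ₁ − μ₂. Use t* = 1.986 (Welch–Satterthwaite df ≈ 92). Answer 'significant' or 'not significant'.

SE₁ = s₁/√n₁ = 13.1/√75 = 1.5127; SE₂ = 5.7/√114 = 0.5339.
Independent samples, unequal variances: SE_diff = √(SE₁² + SE₂²) = √(2.28826129 + 0.28504921) = 1.6042.
t* = 1.986, so margin of error = 1.986 × 1.6042 = 3.1859.
Difference in means = 24.8 − 22.3 = 2.5000.
2.5000 ± 3.1859 → (-0.6859, 5.6859).
The interval (-0.6859, 5.6859) contains 0, so the difference is not significant.

not significant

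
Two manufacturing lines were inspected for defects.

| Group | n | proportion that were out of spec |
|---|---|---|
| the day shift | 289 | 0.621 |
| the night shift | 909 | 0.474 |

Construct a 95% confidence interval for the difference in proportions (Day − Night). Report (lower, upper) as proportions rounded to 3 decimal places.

The two standard errors are √(0.6210×0.3790/289) = 0.02854 and √(0.4740×0.5260/909) = 0.01656.
Because the samples are independent, SE_diff = √(0.02854² + 0.01656²) = 0.03300.
Using z* = 1.960 for 95%, ME = 1.960 × 0.03300 = 0.06468.
p̂₁ − p̂₂ = 0.1470; interval 0.1470 ± 0.06468 gives (0.082, 0.212).

(0.082, 0.212)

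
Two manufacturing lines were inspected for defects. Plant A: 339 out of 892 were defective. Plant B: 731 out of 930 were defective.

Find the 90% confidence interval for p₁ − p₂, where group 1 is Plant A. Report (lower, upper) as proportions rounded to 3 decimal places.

p̂₁ = 339/892 = 0.3800 and p̂₂ = 731/930 = 0.7860.
SE₁ = √(p̂₁(1−p̂₁)/n₁) = √(0.3800·0.6200/892) = 0.01625; SE₂ = √(0.7860·0.2140/930) = 0.01345.
Independent samples: SE of the difference = √(SE₁² + SE₂²) = √(0.0002640625 + 0.0001809025) = 0.02109.
z* for 90% confidence is 1.645, so the margin of error is 1.645 × 0.02109 = 0.03469.
Point estimate p̂₁ − p̂₂ = 0.3800 − 0.7860 = -0.4060.
-0.4060 ± 0.03469 → (-0.441, -0.371).

(-0.441, -0.371)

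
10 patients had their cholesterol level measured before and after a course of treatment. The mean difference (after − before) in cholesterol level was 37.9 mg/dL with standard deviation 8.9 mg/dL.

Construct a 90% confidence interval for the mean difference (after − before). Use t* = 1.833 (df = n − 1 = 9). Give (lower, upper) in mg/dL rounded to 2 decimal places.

(32.74, 43.06)

This is a matched-pairs design, so SE = s_d/√n = 8.9/√10 = 2.8144.
Margin = 1.833 × 2.8144 = 5.1588; the interval is 37.9 ± 5.1588 = (32.74, 43.06).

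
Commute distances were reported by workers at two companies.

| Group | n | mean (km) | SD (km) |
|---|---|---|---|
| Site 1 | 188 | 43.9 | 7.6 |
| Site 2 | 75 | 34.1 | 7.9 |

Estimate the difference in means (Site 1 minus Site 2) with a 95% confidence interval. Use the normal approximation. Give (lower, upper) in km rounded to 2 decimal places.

SE₁ = s₁/√n₁ = 7.6/√188 = 0.5543; SE₂ = 7.9/√75 = 0.9122.
Independent samples, unequal variances: SE_diff = √(SE₁² + SE₂²) = √(0.30724849 + 0.83210884) = 1.0674.
z* = 1.960, so margin of error = 1.960 × 1.0674 = 2.0921.
Difference in means = 43.9 − 34.1 = 9.8000.
9.8000 ± 2.0921 → (7.71, 11.89).

(7.71, 11.89)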